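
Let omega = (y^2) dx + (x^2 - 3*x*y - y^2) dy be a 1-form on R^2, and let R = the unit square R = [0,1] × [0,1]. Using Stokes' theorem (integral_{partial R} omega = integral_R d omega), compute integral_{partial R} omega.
integral_(partial R) omega = -3/2

Stokes: integral_partial_R omega = integral_R d omega with d omega = (∂Q/∂x - ∂P/∂y) dx ∧ dy.
  ∂Q/∂x = 2*x - 3*y
  ∂P/∂y = 2*y
  integrand = ∂Q/∂x - ∂P/∂y = 2*x - 5*y.
Integrating over R: integral_0^1 integral_0^1 (2*x - 5*y) dx dy = -3/2.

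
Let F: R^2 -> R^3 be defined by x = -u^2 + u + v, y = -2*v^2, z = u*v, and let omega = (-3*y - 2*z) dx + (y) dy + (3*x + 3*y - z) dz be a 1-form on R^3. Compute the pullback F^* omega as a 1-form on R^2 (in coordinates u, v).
F^* omega = (v*(u^2 - 13*u*v + u - 6*v^2 + 9*v)) du + (-3*u^3 - u^2*v + 3*u^2 - 6*u*v^2 + u*v + 8*v^3 + 6*v^2) dv

Using F^*(f dg) = (f ∘ F) d(g ∘ F), substitute each coordinate x_i by F_i(u, v) in f_i, and replace dx_i by d F_i = (∂F_i/∂u) du + (∂F_i/∂v) dv.
  For the x component: f_1(F) = 2*v*(-u + 3*v); d F_1 = (1 - 2*u) du + (1) dv
  For the y component: f_2(F) = -2*v^2; d F_2 = (0) du + (-4*v) dv
  For the z component: f_3(F) = -3*u^2 - u*v + 3*u - 6*v^2 + 3*v; d F_3 = (v) du + (u) dv
Combining and collecting du, dv coefficients:
  coeff of du: v*(u^2 - 13*u*v + u - 6*v^2 + 9*v)
  coeff of dv: -3*u^3 - u^2*v + 3*u^2 - 6*u*v^2 + u*v + 8*v^3 + 6*v^2
F^* omega = (v*(u^2 - 13*u*v + u - 6*v^2 + 9*v)) du + (-3*u^3 - u^2*v + 3*u^2 - 6*u*v^2 + u*v + 8*v^3 + 6*v^2) dv.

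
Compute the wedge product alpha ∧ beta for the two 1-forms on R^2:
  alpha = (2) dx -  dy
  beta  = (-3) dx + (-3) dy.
alpha ∧ beta = (-9) dx ∧ dy

Distribute the wedge, using dx_i ∧ dx_j = -dx_j ∧ dx_i and dx_i ∧ dx_i = 0. For each pair (i, j) with i < j, the coefficient of dx_i ∧ dx_j in alpha ∧ beta is (alpha_i * beta_j - alpha_j * beta_i). Collecting: alpha ∧ beta = (-9) dx ∧ dy.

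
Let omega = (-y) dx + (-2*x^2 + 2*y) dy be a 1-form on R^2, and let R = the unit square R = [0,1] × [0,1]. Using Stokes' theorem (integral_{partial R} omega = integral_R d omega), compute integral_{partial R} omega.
integral_(partial R) omega = -1

Stokes: integral_partial_R omega = integral_R d omega with d omega = (∂Q/∂x - ∂P/∂y) dx ∧ dy.
  ∂Q/∂x = -4*x
  ∂P/∂y = -1
  integrand = ∂Q/∂x - ∂P/∂y = 1 - 4*x.
Integrating over R: integral_0^1 integral_0^1 (1 - 4*x) dx dy = -1.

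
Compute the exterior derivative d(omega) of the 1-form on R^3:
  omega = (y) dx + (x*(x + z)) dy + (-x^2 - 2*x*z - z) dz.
d(omega) = (2*x + z - 1) dx ∧ dy + (-2*x - 2*z) dx ∧ dz + (-x) dy ∧ dz

For a 1-form omega = sum_i f_i dx_i, the exterior derivative is
  d(omega) = sum_{i < j} (∂f_j/∂x_i - ∂f_i/∂x_j) dx_i ∧ dx_j.
  coefficient of dx ∧ dy: ∂f_2/∂x - ∂f_1/∂y = ∂(x*(x + z))/∂x - ∂(y)/∂y = 2*x + z - 1
  coefficient of dx ∧ dz: ∂f_3/∂x - ∂f_1/∂z = ∂(-x^2 - 2*x*z - z)/∂x - ∂(y)/∂z = -2*x - 2*z
  coefficient of dy ∧ dz: ∂f_3/∂y - ∂f_2/∂z = ∂(-x^2 - 2*x*z - z)/∂y - ∂(x*(x + z))/∂z = -x
Assembling: d(omega) = (2*x + z - 1) dx ∧ dy + (-2*x - 2*z) dx ∧ dz + (-x) dy ∧ dz.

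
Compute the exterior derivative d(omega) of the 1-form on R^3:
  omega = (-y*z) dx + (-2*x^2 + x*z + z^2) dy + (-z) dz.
d(omega) = (-4*x + 2*z) dx ∧ dy + (y) dx ∧ dz + (-x - 2*z) dy ∧ dz

For a 1-form omega = sum_i f_i dx_i, the exterior derivative is
  d(omega) = sum_{i < j} (∂f_j/∂x_i - ∂f_i/∂x_j) dx_i ∧ dx_j.
  coefficient of dx ∧ dy: ∂f_2/∂x - ∂f_1/∂y = ∂(-2*x^2 + x*z + z^2)/∂x - ∂(-y*z)/∂y = -4*x + 2*z
  coefficient of dx ∧ dz: ∂f_3/∂x - ∂f_1/∂z = ∂(-z)/∂x - ∂(-y*z)/∂z = y
  coefficient of dy ∧ dz: ∂f_3/∂y - ∂f_2/∂z = ∂(-z)/∂y - ∂(-2*x^2 + x*z + z^2)/∂z = -x - 2*z
Assembling: d(omega) = (-4*x + 2*z) dx ∧ dy + (y) dx ∧ dz + (-x - 2*z) dy ∧ dz.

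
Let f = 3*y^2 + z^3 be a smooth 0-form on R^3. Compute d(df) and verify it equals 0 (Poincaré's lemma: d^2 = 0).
d(df) = 0

Step 1: df = sum_i (∂f/∂x_i) dx_i = (0) dx + (6*y) dy + (3*z^2) dz.
Step 2: Apply d again. Using the 1-form formula, the coefficient of dx ∧ dy in d(df) is ∂^2 f/∂x ∂y - ∂^2 f/∂y ∂x = (0) - (0) = 0 (equality of mixed partials for smooth f).
Similarly for dx ∧ dz and dy ∧ dz — all coefficients vanish. So d(df) = 0.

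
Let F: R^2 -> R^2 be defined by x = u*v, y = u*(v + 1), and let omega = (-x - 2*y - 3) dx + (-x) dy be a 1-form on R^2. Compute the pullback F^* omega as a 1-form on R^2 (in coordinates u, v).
F^* omega = (v*(-4*u*v - 3*u - 3)) du + (u*(-4*u*v - 2*u - 3)) dv

Using F^*(f dg) = (f ∘ F) d(g ∘ F), substitute each coordinate x_i by F_i(u, v) in f_i, and replace dx_i by d F_i = (∂F_i/∂u) du + (∂F_i/∂v) dv.
  For the x component: f_1(F) = -3*u*v - 2*u - 3; d F_1 = (v) du + (u) dv
  For the y component: f_2(F) = -u*v; d F_2 = (v + 1) du + (u) dv
Combining and collecting du, dv coefficients:
  coeff of du: v*(-4*u*v - 3*u - 3)
  coeff of dv: u*(-4*u*v - 2*u - 3)
F^* omega = (v*(-4*u*v - 3*u - 3)) du + (u*(-4*u*v - 2*u - 3)) dv.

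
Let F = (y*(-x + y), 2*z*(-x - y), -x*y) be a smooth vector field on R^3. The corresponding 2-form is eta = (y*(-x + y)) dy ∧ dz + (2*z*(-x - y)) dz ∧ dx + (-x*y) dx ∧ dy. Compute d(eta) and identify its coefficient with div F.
d(eta) = (-y - 2*z) dx ∧ dy ∧ dz; div F = -y - 2*z

For a 2-form in R^3 of the form above, applying d gives a 3-form with coefficient ∂P/∂x + ∂Q/∂y + ∂R/∂z:
  ∂P/∂x = -y
  ∂Q/∂y = -2*z
  ∂R/∂z = 0
Sum = -y - 2*z, which is exactly div F.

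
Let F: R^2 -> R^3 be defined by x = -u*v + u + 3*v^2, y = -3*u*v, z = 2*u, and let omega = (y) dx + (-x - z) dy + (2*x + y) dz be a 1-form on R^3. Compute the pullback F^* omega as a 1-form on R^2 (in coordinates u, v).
F^* omega = (-4*u*v + 4*u + 9*v^3 + 12*v^2) du + (9*u*(u - v^2)) dv

Using F^*(f dg) = (f ∘ F) d(g ∘ F), substitute each coordinate x_i by F_i(u, v) in f_i, and replace dx_i by d F_i = (∂F_i/∂u) du + (∂F_i/∂v) dv.
  For the x component: f_1(F) = -3*u*v; d F_1 = (1 - v) du + (-u + 6*v) dv
  For the y component: f_2(F) = u*v - 3*u - 3*v^2; d F_2 = (-3*v) du + (-3*u) dv
  For the z component: f_3(F) = -5*u*v + 2*u + 6*v^2; d F_3 = (2) du + (0) dv
Combining and collecting du, dv coefficients:
  coeff of du: -4*u*v + 4*u + 9*v^3 + 12*v^2
  coeff of dv: 9*u*(u - v^2)
F^* omega = (-4*u*v + 4*u + 9*v^3 + 12*v^2) du + (9*u*(u - v^2)) dv.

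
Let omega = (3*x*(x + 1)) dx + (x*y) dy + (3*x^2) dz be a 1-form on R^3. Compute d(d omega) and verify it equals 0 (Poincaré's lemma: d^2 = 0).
d(d omega) = 0

Step 1: d omega = sum_{i<j} (∂f_j/∂x_i - ∂f_i/∂x_j) dx_i ∧ dx_j:
  coeff of dx ∧ dy: y
  coeff of dx ∧ dz: 6*x
  coeff of dy ∧ dz: 0
Step 2: Apply d again to each 2-form coefficient. The only possible 3-form in R^3 is dx ∧ dy ∧ dz, with coefficient
  ∂(coeff of dy∧dz)/∂x - ∂(coeff of dx∧dz)/∂y + ∂(coeff of dx∧dy)/∂z
  = ∂/∂x (0) - ∂/∂y (6*x) + ∂/∂z (y).
Each of these terms simplifies to sums of mixed partials that cancel in pairs. The result is 0 (by equality of mixed partials for smooth functions — Schwarz / Clairaut).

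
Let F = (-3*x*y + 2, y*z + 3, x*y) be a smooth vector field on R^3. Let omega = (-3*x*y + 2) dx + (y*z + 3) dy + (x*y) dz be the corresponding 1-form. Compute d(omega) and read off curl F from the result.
d(omega) = (x - y) dy ∧ dz + (-y) dz ∧ dx + (3*x) dx ∧ dy; curl F = (x - y, -y, 3*x)

d omega = sum_{i<j} (∂f_j/∂x_i - ∂f_i/∂x_j) dx_i ∧ dx_j. Under the identification (dy ∧ dz, dz ∧ dx, dx ∧ dy) ↔ (e_x, e_y, e_z), the coefficients are exactly the components of curl F. Compute:
  ∂R/∂y - ∂Q/∂z = (x) - (y) = x - y
  ∂P/∂z - ∂R/∂x = (0) - (y) = -y
  ∂Q/∂x - ∂P/∂y = (0) - (-3*x) = 3*x.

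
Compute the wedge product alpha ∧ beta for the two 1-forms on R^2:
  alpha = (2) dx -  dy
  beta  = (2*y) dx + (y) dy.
alpha ∧ beta = (4*y) dx ∧ dy

Distribute the wedge, using dx_i ∧ dx_j = -dx_j ∧ dx_i and dx_i ∧ dx_i = 0. For each pair (i, j) with i < j, the coefficient of dx_i ∧ dx_j in alpha ∧ beta is (alpha_i * beta_j - alpha_j * beta_i). Collecting: alpha ∧ beta = (4*y) dx ∧ dy.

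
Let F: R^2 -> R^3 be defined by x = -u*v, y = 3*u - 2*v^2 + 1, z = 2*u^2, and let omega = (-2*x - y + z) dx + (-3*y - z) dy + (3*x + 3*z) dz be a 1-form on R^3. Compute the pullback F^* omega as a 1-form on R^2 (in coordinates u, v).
F^* omega = (24*u^3 - 14*u^2*v - 6*u^2 - 2*u*v^2 + 3*u*v - 27*u - 2*v^3 + 18*v^2 + v - 9) du + (-2*u^3 + 6*u^2*v + 3*u^2 - 2*u*v^2 + 36*u*v + u - 24*v^3 + 12*v) dv

Using F^*(f dg) = (f ∘ F) d(g ∘ F), substitute each coordinate x_i by F_i(u, v) in f_i, and replace dx_i by d F_i = (∂F_i/∂u) du + (∂F_i/∂v) dv.
  For the x component: f_1(F) = 2*u^2 + 2*u*v - 3*u + 2*v^2 - 1; d F_1 = (-v) du + (-u) dv
  For the y component: f_2(F) = -2*u^2 - 9*u + 6*v^2 - 3; d F_2 = (3) du + (-4*v) dv
  For the z component: f_3(F) = 3*u*(2*u - v); d F_3 = (4*u) du + (0) dv
Combining and collecting du, dv coefficients:
  coeff of du: 24*u^3 - 14*u^2*v - 6*u^2 - 2*u*v^2 + 3*u*v - 27*u - 2*v^3 + 18*v^2 + v - 9
  coeff of dv: -2*u^3 + 6*u^2*v + 3*u^2 - 2*u*v^2 + 36*u*v + u - 24*v^3 + 12*v
F^* omega = (24*u^3 - 14*u^2*v - 6*u^2 - 2*u*v^2 + 3*u*v - 27*u - 2*v^3 + 18*v^2 + v - 9) du + (-2*u^3 + 6*u^2*v + 3*u^2 - 2*u*v^2 + 36*u*v + u - 24*v^3 + 12*v) dv.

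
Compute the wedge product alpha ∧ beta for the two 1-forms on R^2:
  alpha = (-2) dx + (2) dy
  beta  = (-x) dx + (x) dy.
alpha ∧ beta = 0

Distribute the wedge, using dx_i ∧ dx_j = -dx_j ∧ dx_i and dx_i ∧ dx_i = 0. For each pair (i, j) with i < j, the coefficient of dx_i ∧ dx_j in alpha ∧ beta is (alpha_i * beta_j - alpha_j * beta_i). Collecting: alpha ∧ beta = 0.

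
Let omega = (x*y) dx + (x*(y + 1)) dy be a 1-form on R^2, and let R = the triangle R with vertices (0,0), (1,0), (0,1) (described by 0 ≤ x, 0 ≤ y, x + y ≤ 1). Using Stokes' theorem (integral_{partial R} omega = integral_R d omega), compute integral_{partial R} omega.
integral_(partial R) omega = 1/2

Stokes: integral_partial_R omega = integral_R d omega with d omega = (∂Q/∂x - ∂P/∂y) dx ∧ dy.
  ∂Q/∂x = y + 1
  ∂P/∂y = x
  integrand = ∂Q/∂x - ∂P/∂y = -x + y + 1.
Integrating over R: integral_0^1 integral_0^{1-x} (-x + y + 1) dy dx = 1/2.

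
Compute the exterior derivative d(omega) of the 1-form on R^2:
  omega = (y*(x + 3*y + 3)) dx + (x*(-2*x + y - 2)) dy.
d(omega) = (-5*x - 5*y - 5) dx ∧ dy

For a 1-form omega = sum_i f_i dx_i, the exterior derivative is
  d(omega) = sum_{i < j} (∂f_j/∂x_i - ∂f_i/∂x_j) dx_i ∧ dx_j.
  coefficient of dx ∧ dy: ∂f_2/∂x - ∂f_1/∂y = ∂(x*(-2*x + y - 2))/∂x - ∂(y*(x + 3*y + 3))/∂y = -5*x - 5*y - 5
Assembling: d(omega) = (-5*x - 5*y - 5) dx ∧ dy.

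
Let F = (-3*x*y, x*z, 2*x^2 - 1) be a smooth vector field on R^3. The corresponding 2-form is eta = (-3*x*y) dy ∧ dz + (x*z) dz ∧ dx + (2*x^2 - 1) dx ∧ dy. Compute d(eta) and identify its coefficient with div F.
d(eta) = (-3*y) dx ∧ dy ∧ dz; div F = -3*y

For a 2-form in R^3 of the form above, applying d gives a 3-form with coefficient ∂P/∂x + ∂Q/∂y + ∂R/∂z:
  ∂P/∂x = -3*y
  ∂Q/∂y = 0
  ∂R/∂z = 0
Sum = -3*y, which is exactly div F.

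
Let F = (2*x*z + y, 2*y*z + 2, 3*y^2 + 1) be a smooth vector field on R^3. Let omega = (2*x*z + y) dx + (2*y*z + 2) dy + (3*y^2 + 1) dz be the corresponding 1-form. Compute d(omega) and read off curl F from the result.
d(omega) = (4*y) dy ∧ dz + (2*x) dz ∧ dx + (-1) dx ∧ dy; curl F = (4*y, 2*x, -1)

d omega = sum_{i<j} (∂f_j/∂x_i - ∂f_i/∂x_j) dx_i ∧ dx_j. Under the identification (dy ∧ dz, dz ∧ dx, dx ∧ dy) ↔ (e_x, e_y, e_z), the coefficients are exactly the components of curl F. Compute:
  ∂R/∂y - ∂Q/∂z = (6*y) - (2*y) = 4*y
  ∂P/∂z - ∂R/∂x = (2*x) - (0) = 2*x
  ∂Q/∂x - ∂P/∂y = (0) - (1) = -1.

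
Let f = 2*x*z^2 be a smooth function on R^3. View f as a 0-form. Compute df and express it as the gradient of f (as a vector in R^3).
df = (2*z^2) dx + (0) dy + (4*x*z) dz; grad f = (2*z^2, 0, 4*x*z)

For a 0-form f, d f = (∂f/∂x) dx + (∂f/∂y) dy + (∂f/∂z) dz. The components of the vector representation are exactly the entries of grad f in Cartesian coordinates:
  ∂f/∂x = 2*z^2
  ∂f/∂y = 0
  ∂f/∂z = 4*x*z.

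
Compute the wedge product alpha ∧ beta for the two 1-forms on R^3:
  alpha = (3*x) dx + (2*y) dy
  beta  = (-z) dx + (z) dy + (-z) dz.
alpha ∧ beta = (z*(3*x + 2*y)) dx ∧ dy + (-3*x*z) dx ∧ dz + (-2*y*z) dy ∧ dz

Distribute the wedge, using dx_i ∧ dx_j = -dx_j ∧ dx_i and dx_i ∧ dx_i = 0. For each pair (i, j) with i < j, the coefficient of dx_i ∧ dx_j in alpha ∧ beta is (alpha_i * beta_j - alpha_j * beta_i). Collecting: alpha ∧ beta = (z*(3*x + 2*y)) dx ∧ dy + (-3*x*z) dx ∧ dz + (-2*y*z) dy ∧ dz.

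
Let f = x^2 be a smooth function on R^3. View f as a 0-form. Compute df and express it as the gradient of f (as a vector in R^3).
df = (2*x) dx + (0) dy + (0) dz; grad f = (2*x, 0, 0)

For a 0-form f, d f = (∂f/∂x) dx + (∂f/∂y) dy + (∂f/∂z) dz. The components of the vector representation are exactly the entries of grad f in Cartesian coordinates:
  ∂f/∂x = 2*x
  ∂f/∂y = 0
  ∂f/∂z = 0.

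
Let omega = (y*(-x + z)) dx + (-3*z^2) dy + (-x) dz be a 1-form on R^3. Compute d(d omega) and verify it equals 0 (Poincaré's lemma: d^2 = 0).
d(d omega) = 0

Step 1: d omega = sum_{i<j} (∂f_j/∂x_i - ∂f_i/∂x_j) dx_i ∧ dx_j:
  coeff of dx ∧ dy: x - z
  coeff of dx ∧ dz: -y - 1
  coeff of dy ∧ dz: 6*z
Step 2: Apply d again to each 2-form coefficient. The only possible 3-form in R^3 is dx ∧ dy ∧ dz, with coefficient
  ∂(coeff of dy∧dz)/∂x - ∂(coeff of dx∧dz)/∂y + ∂(coeff of dx∧dy)/∂z
  = ∂/∂x (6*z) - ∂/∂y (-y - 1) + ∂/∂z (x - z).
Each of these terms simplifies to sums of mixed partials that cancel in pairs. The result is 0 (by equality of mixed partials for smooth functions — Schwarz / Clairaut).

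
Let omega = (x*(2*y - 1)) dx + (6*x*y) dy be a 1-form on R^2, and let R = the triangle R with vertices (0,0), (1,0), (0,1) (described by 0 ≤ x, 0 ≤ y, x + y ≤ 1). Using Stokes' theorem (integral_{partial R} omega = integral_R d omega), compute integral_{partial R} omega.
integral_(partial R) omega = 2/3

Stokes: integral_partial_R omega = integral_R d omega with d omega = (∂Q/∂x - ∂P/∂y) dx ∧ dy.
  ∂Q/∂x = 6*y
  ∂P/∂y = 2*x
  integrand = ∂Q/∂x - ∂P/∂y = -2*x + 6*y.
Integrating over R: integral_0^1 integral_0^{1-x} (-2*x + 6*y) dy dx = 2/3.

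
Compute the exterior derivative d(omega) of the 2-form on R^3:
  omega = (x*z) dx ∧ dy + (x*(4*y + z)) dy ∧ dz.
d(omega) = (x + 4*y + z) dx ∧ dy ∧ dz

For a 2-form omega = sum_{i<j} g_{ij} dx_i ∧ dx_j, the exterior derivative is
  d(omega) = sum_{i<j} d(g_{ij}) ∧ dx_i ∧ dx_j = sum_{i<j, k} (∂g_{ij}/∂x_k) dx_k ∧ dx_i ∧ dx_j.
Expand each term, using dx_k ∧ dx_i ∧ dx_j = sgn(permutation) dx_{(a)} ∧ dx_{(b)} ∧ dx_{(c)} with (a < b < c) sorted:
  d(x*z) includes (∂/∂z)(x*z) dz = (x) dz, which multiplied by dx ∧ dy gives (x) dx ∧ dy ∧ dz
  d(x*(4*y + z)) includes (∂/∂x)(x*(4*y + z)) dx = (4*y + z) dx, which multiplied by dy ∧ dz gives (4*y + z) dx ∧ dy ∧ dz
Collecting like 3-forms: d(omega) = (x + 4*y + z) dx ∧ dy ∧ dz.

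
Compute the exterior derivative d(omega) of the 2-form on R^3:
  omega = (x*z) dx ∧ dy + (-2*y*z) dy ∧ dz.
d(omega) = (x) dx ∧ dy ∧ dz

For a 2-form omega = sum_{i<j} g_{ij} dx_i ∧ dx_j, the exterior derivative is
  d(omega) = sum_{i<j} d(g_{ij}) ∧ dx_i ∧ dx_j = sum_{i<j, k} (∂g_{ij}/∂x_k) dx_k ∧ dx_i ∧ dx_j.
Expand each term, using dx_k ∧ dx_i ∧ dx_j = sgn(permutation) dx_{(a)} ∧ dx_{(b)} ∧ dx_{(c)} with (a < b < c) sorted:
  d(x*z) includes (∂/∂z)(x*z) dz = (x) dz, which multiplied by dx ∧ dy gives (x) dx ∧ dy ∧ dz
Collecting like 3-forms: d(omega) = (x) dx ∧ dy ∧ dz.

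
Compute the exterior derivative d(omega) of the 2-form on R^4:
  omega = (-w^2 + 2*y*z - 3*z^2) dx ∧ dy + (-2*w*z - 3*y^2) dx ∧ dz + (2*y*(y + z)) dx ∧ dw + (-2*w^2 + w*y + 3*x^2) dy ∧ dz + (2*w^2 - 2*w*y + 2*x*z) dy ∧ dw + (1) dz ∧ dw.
d(omega) = (6*x + 8*y - 6*z) dx ∧ dy ∧ dz + (-2*w - 4*y) dx ∧ dy ∧ dw + (-2*y - 2*z) dx ∧ dz ∧ dw + (-4*w - 2*x + y) dy ∧ dz ∧ dw

For a 2-form omega = sum_{i<j} g_{ij} dx_i ∧ dx_j, the exterior derivative is
  d(omega) = sum_{i<j} d(g_{ij}) ∧ dx_i ∧ dx_j = sum_{i<j, k} (∂g_{ij}/∂x_k) dx_k ∧ dx_i ∧ dx_j.
Expand each term, using dx_k ∧ dx_i ∧ dx_j = sgn(permutation) dx_{(a)} ∧ dx_{(b)} ∧ dx_{(c)} with (a < b < c) sorted:
  d(-w^2 + 2*y*z - 3*z^2) includes (∂/∂z)(-w^2 + 2*y*z - 3*z^2) dz = (2*y - 6*z) dz, which multiplied by dx ∧ dy gives (2*y - 6*z) dx ∧ dy ∧ dz
  d(-w^2 + 2*y*z - 3*z^2) includes (∂/∂w)(-w^2 + 2*y*z - 3*z^2) dw = (-2*w) dw, which multiplied by dx ∧ dy gives (-2*w) dx ∧ dy ∧ dw
  d(-2*w*z - 3*y^2) includes (∂/∂y)(-2*w*z - 3*y^2) dy = (-6*y) dy, which multiplied by dx ∧ dz gives (6*y) dx ∧ dy ∧ dz
  d(-2*w*z - 3*y^2) includes (∂/∂w)(-2*w*z - 3*y^2) dw = (-2*z) dw, which multiplied by dx ∧ dz gives (-2*z) dx ∧ dz ∧ dw
  d(2*y*(y + z)) includes (∂/∂y)(2*y*(y + z)) dy = (4*y + 2*z) dy, which multiplied by dx ∧ dw gives (-4*y - 2*z) dx ∧ dy ∧ dw
  d(2*y*(y + z)) includes (∂/∂z)(2*y*(y + z)) dz = (2*y) dz, which multiplied by dx ∧ dw gives (-2*y) dx ∧ dz ∧ dw
  d(-2*w^2 + w*y + 3*x^2) includes (∂/∂x)(-2*w^2 + w*y + 3*x^2) dx = (6*x) dx, which multiplied by dy ∧ dz gives (6*x) dx ∧ dy ∧ dz
  d(-2*w^2 + w*y + 3*x^2) includes (∂/∂w)(-2*w^2 + w*y + 3*x^2) dw = (-4*w + y) dw, which multiplied by dy ∧ dz gives (-4*w + y) dy ∧ dz ∧ dw
  d(2*w^2 - 2*w*y + 2*x*z) includes (∂/∂x)(2*w^2 - 2*w*y + 2*x*z) dx = (2*z) dx, which multiplied by dy ∧ dw gives (2*z) dx ∧ dy ∧ dw
  d(2*w^2 - 2*w*y + 2*x*z) includes (∂/∂z)(2*w^2 - 2*w*y + 2*x*z) dz = (2*x) dz, which multiplied by dy ∧ dw gives (-2*x) dy ∧ dz ∧ dw
Collecting like 3-forms: d(omega) = (6*x + 8*y - 6*z) dx ∧ dy ∧ dz + (-2*w - 4*y) dx ∧ dy ∧ dw + (-2*y - 2*z) dx ∧ dz ∧ dw + (-4*w - 2*x + y) dy ∧ dz ∧ dw.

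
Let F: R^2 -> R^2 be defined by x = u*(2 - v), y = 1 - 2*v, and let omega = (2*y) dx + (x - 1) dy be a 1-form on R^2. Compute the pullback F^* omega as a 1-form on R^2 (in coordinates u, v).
F^* omega = (4*v^2 - 10*v + 4) du + (6*u*v - 6*u + 2) dv

Using F^*(f dg) = (f ∘ F) d(g ∘ F), substitute each coordinate x_i by F_i(u, v) in f_i, and replace dx_i by d F_i = (∂F_i/∂u) du + (∂F_i/∂v) dv.
  For the x component: f_1(F) = 2 - 4*v; d F_1 = (2 - v) du + (-u) dv
  For the y component: f_2(F) = -u*v + 2*u - 1; d F_2 = (0) du + (-2) dv
Combining and collecting du, dv coefficients:
  coeff of du: 4*v^2 - 10*v + 4
  coeff of dv: 6*u*v - 6*u + 2
F^* omega = (4*v^2 - 10*v + 4) du + (6*u*v - 6*u + 2) dv.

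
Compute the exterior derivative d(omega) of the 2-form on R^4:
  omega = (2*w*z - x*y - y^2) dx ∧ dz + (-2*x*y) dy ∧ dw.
d(omega) = (x + 2*y) dx ∧ dy ∧ dz + (2*z) dx ∧ dz ∧ dw + (-2*y) dx ∧ dy ∧ dw

For a 2-form omega = sum_{i<j} g_{ij} dx_i ∧ dx_j, the exterior derivative is
  d(omega) = sum_{i<j} d(g_{ij}) ∧ dx_i ∧ dx_j = sum_{i<j, k} (∂g_{ij}/∂x_k) dx_k ∧ dx_i ∧ dx_j.
Expand each term, using dx_k ∧ dx_i ∧ dx_j = sgn(permutation) dx_{(a)} ∧ dx_{(b)} ∧ dx_{(c)} with (a < b < c) sorted:
  d(2*w*z - x*y - y^2) includes (∂/∂y)(2*w*z - x*y - y^2) dy = (-x - 2*y) dy, which multiplied by dx ∧ dz gives (x + 2*y) dx ∧ dy ∧ dz
  d(2*w*z - x*y - y^2) includes (∂/∂w)(2*w*z - x*y - y^2) dw = (2*z) dw, which multiplied by dx ∧ dz gives (2*z) dx ∧ dz ∧ dw
  d(-2*x*y) includes (∂/∂x)(-2*x*y) dx = (-2*y) dx, which multiplied by dy ∧ dw gives (-2*y) dx ∧ dy ∧ dw
Collecting like 3-forms: d(omega) = (x + 2*y) dx ∧ dy ∧ dz + (2*z) dx ∧ dz ∧ dw + (-2*y) dx ∧ dy ∧ dw.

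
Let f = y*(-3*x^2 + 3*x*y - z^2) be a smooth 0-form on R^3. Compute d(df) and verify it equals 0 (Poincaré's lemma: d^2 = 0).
d(df) = 0

Step 1: df = sum_i (∂f/∂x_i) dx_i = (3*y*(-2*x + y)) dx + (-3*x^2 + 6*x*y - z^2) dy + (-2*y*z) dz.
Step 2: Apply d again. Using the 1-form formula, the coefficient of dx ∧ dy in d(df) is ∂^2 f/∂x ∂y - ∂^2 f/∂y ∂x = (-6*x + 6*y) - (-6*x + 6*y) = 0 (equality of mixed partials for smooth f).
Similarly for dx ∧ dz and dy ∧ dz — all coefficients vanish. So d(df) = 0.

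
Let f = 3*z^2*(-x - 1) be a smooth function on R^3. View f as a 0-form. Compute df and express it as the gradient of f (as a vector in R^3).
df = (-3*z^2) dx + (0) dy + (6*z*(-x - 1)) dz; grad f = (-3*z^2, 0, 6*z*(-x - 1))

For a 0-form f, d f = (∂f/∂x) dx + (∂f/∂y) dy + (∂f/∂z) dz. The components of the vector representation are exactly the entries of grad f in Cartesian coordinates:
  ∂f/∂x = -3*z^2
  ∂f/∂y = 0
  ∂f/∂z = 6*z*(-x - 1).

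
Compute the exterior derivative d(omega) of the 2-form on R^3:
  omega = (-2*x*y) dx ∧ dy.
d(omega) = 0

For a 2-form omega = sum_{i<j} g_{ij} dx_i ∧ dx_j, the exterior derivative is
  d(omega) = sum_{i<j} d(g_{ij}) ∧ dx_i ∧ dx_j = sum_{i<j, k} (∂g_{ij}/∂x_k) dx_k ∧ dx_i ∧ dx_j.
Expand each term, using dx_k ∧ dx_i ∧ dx_j = sgn(permutation) dx_{(a)} ∧ dx_{(b)} ∧ dx_{(c)} with (a < b < c) sorted:

Collecting like 3-forms: d(omega) = 0.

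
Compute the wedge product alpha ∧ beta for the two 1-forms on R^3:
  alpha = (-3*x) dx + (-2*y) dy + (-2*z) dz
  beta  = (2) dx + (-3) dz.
alpha ∧ beta = (9*x + 4*z) dx ∧ dz + (4*y) dx ∧ dy + (6*y) dy ∧ dz

Distribute the wedge, using dx_i ∧ dx_j = -dx_j ∧ dx_i and dx_i ∧ dx_i = 0. For each pair (i, j) with i < j, the coefficient of dx_i ∧ dx_j in alpha ∧ beta is (alpha_i * beta_j - alpha_j * beta_i). Collecting: alpha ∧ beta = (9*x + 4*z) dx ∧ dz + (4*y) dx ∧ dy + (6*y) dy ∧ dz.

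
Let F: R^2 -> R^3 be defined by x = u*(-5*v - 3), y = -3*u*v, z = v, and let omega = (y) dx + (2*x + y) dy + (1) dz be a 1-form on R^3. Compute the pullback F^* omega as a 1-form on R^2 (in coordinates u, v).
F^* omega = (27*u*v*(2*v + 1)) du + (54*u^2*v + 18*u^2 + 1) dv

Using F^*(f dg) = (f ∘ F) d(g ∘ F), substitute each coordinate x_i by F_i(u, v) in f_i, and replace dx_i by d F_i = (∂F_i/∂u) du + (∂F_i/∂v) dv.
  For the x component: f_1(F) = -3*u*v; d F_1 = (-5*v - 3) du + (-5*u) dv
  For the y component: f_2(F) = u*(-13*v - 6); d F_2 = (-3*v) du + (-3*u) dv
  For the z component: f_3(F) = 1; d F_3 = (0) du + (1) dv
Combining and collecting du, dv coefficients:
  coeff of du: 27*u*v*(2*v + 1)
  coeff of dv: 54*u^2*v + 18*u^2 + 1
F^* omega = (27*u*v*(2*v + 1)) du + (54*u^2*v + 18*u^2 + 1) dv.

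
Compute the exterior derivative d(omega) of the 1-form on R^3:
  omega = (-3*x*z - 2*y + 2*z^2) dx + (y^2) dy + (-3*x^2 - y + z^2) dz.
d(omega) = (2) dx ∧ dy + (-3*x - 4*z) dx ∧ dz + (-1) dy ∧ dz

For a 1-form omega = sum_i f_i dx_i, the exterior derivative is
  d(omega) = sum_{i < j} (∂f_j/∂x_i - ∂f_i/∂x_j) dx_i ∧ dx_j.
  coefficient of dx ∧ dy: ∂f_2/∂x - ∂f_1/∂y = ∂(y^2)/∂x - ∂(-3*x*z - 2*y + 2*z^2)/∂y = 2
  coefficient of dx ∧ dz: ∂f_3/∂x - ∂f_1/∂z = ∂(-3*x^2 - y + z^2)/∂x - ∂(-3*x*z - 2*y + 2*z^2)/∂z = -3*x - 4*z
  coefficient of dy ∧ dz: ∂f_3/∂y - ∂f_2/∂z = ∂(-3*x^2 - y + z^2)/∂y - ∂(y^2)/∂z = -1
Assembling: d(omega) = (2) dx ∧ dy + (-3*x - 4*z) dx ∧ dz + (-1) dy ∧ dz.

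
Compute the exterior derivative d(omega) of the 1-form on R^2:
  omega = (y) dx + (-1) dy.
d(omega) = (-1) dx ∧ dy

For a 1-form omega = sum_i f_i dx_i, the exterior derivative is
  d(omega) = sum_{i < j} (∂f_j/∂x_i - ∂f_i/∂x_j) dx_i ∧ dx_j.
  coefficient of dx ∧ dy: ∂f_2/∂x - ∂f_1/∂y = ∂(-1)/∂x - ∂(y)/∂y = -1
Assembling: d(omega) = (-1) dx ∧ dy.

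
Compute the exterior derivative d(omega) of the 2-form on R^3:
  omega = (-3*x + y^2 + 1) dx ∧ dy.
d(omega) = 0

For a 2-form omega = sum_{i<j} g_{ij} dx_i ∧ dx_j, the exterior derivative is
  d(omega) = sum_{i<j} d(g_{ij}) ∧ dx_i ∧ dx_j = sum_{i<j, k} (∂g_{ij}/∂x_k) dx_k ∧ dx_i ∧ dx_j.
Expand each term, using dx_k ∧ dx_i ∧ dx_j = sgn(permutation) dx_{(a)} ∧ dx_{(b)} ∧ dx_{(c)} with (a < b < c) sorted:

Collecting like 3-forms: d(omega) = 0.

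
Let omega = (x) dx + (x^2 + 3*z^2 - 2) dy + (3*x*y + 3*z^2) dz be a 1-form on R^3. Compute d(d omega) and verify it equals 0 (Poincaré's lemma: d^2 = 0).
d(d omega) = 0

Step 1: d omega = sum_{i<j} (∂f_j/∂x_i - ∂f_i/∂x_j) dx_i ∧ dx_j:
  coeff of dx ∧ dy: 2*x
  coeff of dx ∧ dz: 3*y
  coeff of dy ∧ dz: 3*x - 6*z
Step 2: Apply d again to each 2-form coefficient. The only possible 3-form in R^3 is dx ∧ dy ∧ dz, with coefficient
  ∂(coeff of dy∧dz)/∂x - ∂(coeff of dx∧dz)/∂y + ∂(coeff of dx∧dy)/∂z
  = ∂/∂x (3*x - 6*z) - ∂/∂y (3*y) + ∂/∂z (2*x).
Each of these terms simplifies to sums of mixed partials that cancel in pairs. The result is 0 (by equality of mixed partials for smooth functions — Schwarz / Clairaut).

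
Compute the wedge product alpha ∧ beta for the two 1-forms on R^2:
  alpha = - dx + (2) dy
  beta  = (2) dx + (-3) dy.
alpha ∧ beta = (-1) dx ∧ dy

Distribute the wedge, using dx_i ∧ dx_j = -dx_j ∧ dx_i and dx_i ∧ dx_i = 0. For each pair (i, j) with i < j, the coefficient of dx_i ∧ dx_j in alpha ∧ beta is (alpha_i * beta_j - alpha_j * beta_i). Collecting: alpha ∧ beta = (-1) dx ∧ dy.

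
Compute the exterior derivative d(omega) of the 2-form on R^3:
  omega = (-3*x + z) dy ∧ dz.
d(omega) = (-3) dx ∧ dy ∧ dz

For a 2-form omega = sum_{i<j} g_{ij} dx_i ∧ dx_j, the exterior derivative is
  d(omega) = sum_{i<j} d(g_{ij}) ∧ dx_i ∧ dx_j = sum_{i<j, k} (∂g_{ij}/∂x_k) dx_k ∧ dx_i ∧ dx_j.
Expand each term, using dx_k ∧ dx_i ∧ dx_j = sgn(permutation) dx_{(a)} ∧ dx_{(b)} ∧ dx_{(c)} with (a < b < c) sorted:
  d(-3*x + z) includes (∂/∂x)(-3*x + z) dx = (-3) dx, which multiplied by dy ∧ dz gives (-3) dx ∧ dy ∧ dz
Collecting like 3-forms: d(omega) = (-3) dx ∧ dy ∧ dz.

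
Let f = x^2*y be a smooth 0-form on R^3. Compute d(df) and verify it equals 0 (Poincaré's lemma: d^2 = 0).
d(df) = 0

Step 1: df = sum_i (∂f/∂x_i) dx_i = (2*x*y) dx + (x^2) dy + (0) dz.
Step 2: Apply d again. Using the 1-form formula, the coefficient of dx ∧ dy in d(df) is ∂^2 f/∂x ∂y - ∂^2 f/∂y ∂x = (2*x) - (2*x) = 0 (equality of mixed partials for smooth f).
Similarly for dx ∧ dz and dy ∧ dz — all coefficients vanish. So d(df) = 0.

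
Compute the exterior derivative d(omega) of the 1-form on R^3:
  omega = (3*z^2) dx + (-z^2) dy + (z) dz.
d(omega) = (-6*z) dx ∧ dz + (2*z) dy ∧ dz

For a 1-form omega = sum_i f_i dx_i, the exterior derivative is
  d(omega) = sum_{i < j} (∂f_j/∂x_i - ∂f_i/∂x_j) dx_i ∧ dx_j.
  coefficient of dx ∧ dz: ∂f_3/∂x - ∂f_1/∂z = ∂(z)/∂x - ∂(3*z^2)/∂z = -6*z
  coefficient of dy ∧ dz: ∂f_3/∂y - ∂f_2/∂z = ∂(z)/∂y - ∂(-z^2)/∂z = 2*z
Assembling: d(omega) = (-6*z) dx ∧ dz + (2*z) dy ∧ dz.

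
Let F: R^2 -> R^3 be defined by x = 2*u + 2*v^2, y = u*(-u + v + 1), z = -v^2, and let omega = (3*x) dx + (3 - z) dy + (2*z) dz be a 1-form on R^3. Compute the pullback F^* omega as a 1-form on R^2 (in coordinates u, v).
F^* omega = (-2*u*v^2 + 6*u + v^3 + 13*v^2 + 3*v + 3) du + (u*v^2 + 24*u*v + 3*u + 28*v^3) dv

Using F^*(f dg) = (f ∘ F) d(g ∘ F), substitute each coordinate x_i by F_i(u, v) in f_i, and replace dx_i by d F_i = (∂F_i/∂u) du + (∂F_i/∂v) dv.
  For the x component: f_1(F) = 6*u + 6*v^2; d F_1 = (2) du + (4*v) dv
  For the y component: f_2(F) = v^2 + 3; d F_2 = (-2*u + v + 1) du + (u) dv
  For the z component: f_3(F) = -2*v^2; d F_3 = (0) du + (-2*v) dv
Combining and collecting du, dv coefficients:
  coeff of du: -2*u*v^2 + 6*u + v^3 + 13*v^2 + 3*v + 3
  coeff of dv: u*v^2 + 24*u*v + 3*u + 28*v^3
F^* omega = (-2*u*v^2 + 6*u + v^3 + 13*v^2 + 3*v + 3) du + (u*v^2 + 24*u*v + 3*u + 28*v^3) dv.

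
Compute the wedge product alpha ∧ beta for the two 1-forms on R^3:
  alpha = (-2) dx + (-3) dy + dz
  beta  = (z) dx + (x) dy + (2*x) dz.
alpha ∧ beta = (-2*x + 3*z) dx ∧ dy + (-4*x - z) dx ∧ dz + (-7*x) dy ∧ dz

Distribute the wedge, using dx_i ∧ dx_j = -dx_j ∧ dx_i and dx_i ∧ dx_i = 0. For each pair (i, j) with i < j, the coefficient of dx_i ∧ dx_j in alpha ∧ beta is (alpha_i * beta_j - alpha_j * beta_i). Collecting: alpha ∧ beta = (-2*x + 3*z) dx ∧ dy + (-4*x - z) dx ∧ dz + (-7*x) dy ∧ dz.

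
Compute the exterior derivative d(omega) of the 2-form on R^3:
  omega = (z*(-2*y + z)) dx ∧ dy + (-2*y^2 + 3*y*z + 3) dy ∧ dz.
d(omega) = (-2*y + 2*z) dx ∧ dy ∧ dz

For a 2-form omega = sum_{i<j} g_{ij} dx_i ∧ dx_j, the exterior derivative is
  d(omega) = sum_{i<j} d(g_{ij}) ∧ dx_i ∧ dx_j = sum_{i<j, k} (∂g_{ij}/∂x_k) dx_k ∧ dx_i ∧ dx_j.
Expand each term, using dx_k ∧ dx_i ∧ dx_j = sgn(permutation) dx_{(a)} ∧ dx_{(b)} ∧ dx_{(c)} with (a < b < c) sorted:
  d(z*(-2*y + z)) includes (∂/∂z)(z*(-2*y + z)) dz = (-2*y + 2*z) dz, which multiplied by dx ∧ dy gives (-2*y + 2*z) dx ∧ dy ∧ dz
Collecting like 3-forms: d(omega) = (-2*y + 2*z) dx ∧ dy ∧ dz.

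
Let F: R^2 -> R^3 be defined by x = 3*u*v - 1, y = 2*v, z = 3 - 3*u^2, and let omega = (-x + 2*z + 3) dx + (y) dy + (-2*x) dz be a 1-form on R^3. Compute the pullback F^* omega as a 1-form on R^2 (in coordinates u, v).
F^* omega = (18*u^2*v - 9*u*v^2 - 12*u + 30*v) du + (-18*u^3 - 9*u^2*v + 30*u + 4*v) dv

Using F^*(f dg) = (f ∘ F) d(g ∘ F), substitute each coordinate x_i by F_i(u, v) in f_i, and replace dx_i by d F_i = (∂F_i/∂u) du + (∂F_i/∂v) dv.
  For the x component: f_1(F) = -6*u^2 - 3*u*v + 10; d F_1 = (3*v) du + (3*u) dv
  For the y component: f_2(F) = 2*v; d F_2 = (0) du + (2) dv
  For the z component: f_3(F) = -6*u*v + 2; d F_3 = (-6*u) du + (0) dv
Combining and collecting du, dv coefficients:
  coeff of du: 18*u^2*v - 9*u*v^2 - 12*u + 30*v
  coeff of dv: -18*u^3 - 9*u^2*v + 30*u + 4*v
F^* omega = (18*u^2*v - 9*u*v^2 - 12*u + 30*v) du + (-18*u^3 - 9*u^2*v + 30*u + 4*v) dv.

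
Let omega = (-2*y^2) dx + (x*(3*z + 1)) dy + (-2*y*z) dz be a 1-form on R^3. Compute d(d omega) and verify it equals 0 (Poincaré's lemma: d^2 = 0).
d(d omega) = 0

Step 1: d omega = sum_{i<j} (∂f_j/∂x_i - ∂f_i/∂x_j) dx_i ∧ dx_j:
  coeff of dx ∧ dy: 4*y + 3*z + 1
  coeff of dx ∧ dz: 0
  coeff of dy ∧ dz: -3*x - 2*z
Step 2: Apply d again to each 2-form coefficient. The only possible 3-form in R^3 is dx ∧ dy ∧ dz, with coefficient
  ∂(coeff of dy∧dz)/∂x - ∂(coeff of dx∧dz)/∂y + ∂(coeff of dx∧dy)/∂z
  = ∂/∂x (-3*x - 2*z) - ∂/∂y (0) + ∂/∂z (4*y + 3*z + 1).
Each of these terms simplifies to sums of mixed partials that cancel in pairs. The result is 0 (by equality of mixed partials for smooth functions — Schwarz / Clairaut).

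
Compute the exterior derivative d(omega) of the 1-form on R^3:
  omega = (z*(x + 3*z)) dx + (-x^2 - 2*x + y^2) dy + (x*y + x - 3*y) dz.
d(omega) = (-2*x - 2) dx ∧ dy + (-x + y - 6*z + 1) dx ∧ dz + (x - 3) dy ∧ dz

For a 1-form omega = sum_i f_i dx_i, the exterior derivative is
  d(omega) = sum_{i < j} (∂f_j/∂x_i - ∂f_i/∂x_j) dx_i ∧ dx_j.
  coefficient of dx ∧ dy: ∂f_2/∂x - ∂f_1/∂y = ∂(-x^2 - 2*x + y^2)/∂x - ∂(z*(x + 3*z))/∂y = -2*x - 2
  coefficient of dx ∧ dz: ∂f_3/∂x - ∂f_1/∂z = ∂(x*y + x - 3*y)/∂x - ∂(z*(x + 3*z))/∂z = -x + y - 6*z + 1
  coefficient of dy ∧ dz: ∂f_3/∂y - ∂f_2/∂z = ∂(x*y + x - 3*y)/∂y - ∂(-x^2 - 2*x + y^2)/∂z = x - 3
Assembling: d(omega) = (-2*x - 2) dx ∧ dy + (-x + y - 6*z + 1) dx ∧ dz + (x - 3) dy ∧ dz.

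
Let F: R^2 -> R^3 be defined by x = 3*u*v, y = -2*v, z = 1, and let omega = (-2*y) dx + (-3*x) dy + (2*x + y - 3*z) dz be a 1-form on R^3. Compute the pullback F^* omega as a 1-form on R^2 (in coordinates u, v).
F^* omega = (12*v^2) du + (30*u*v) dv

Using F^*(f dg) = (f ∘ F) d(g ∘ F), substitute each coordinate x_i by F_i(u, v) in f_i, and replace dx_i by d F_i = (∂F_i/∂u) du + (∂F_i/∂v) dv.
  For the x component: f_1(F) = 4*v; d F_1 = (3*v) du + (3*u) dv
  For the y component: f_2(F) = -9*u*v; d F_2 = (0) du + (-2) dv
  For the z component: f_3(F) = 6*u*v - 2*v - 3; d F_3 = (0) du + (0) dv
Combining and collecting du, dv coefficients:
  coeff of du: 12*v^2
  coeff of dv: 30*u*v
F^* omega = (12*v^2) du + (30*u*v) dv.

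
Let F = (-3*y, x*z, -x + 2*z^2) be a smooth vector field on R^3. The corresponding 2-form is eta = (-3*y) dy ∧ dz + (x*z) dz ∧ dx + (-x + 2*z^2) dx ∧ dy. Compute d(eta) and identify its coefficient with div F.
d(eta) = (4*z) dx ∧ dy ∧ dz; div F = 4*z

For a 2-form in R^3 of the form above, applying d gives a 3-form with coefficient ∂P/∂x + ∂Q/∂y + ∂R/∂z:
  ∂P/∂x = 0
  ∂Q/∂y = 0
  ∂R/∂z = 4*z
Sum = 4*z, which is exactly div F.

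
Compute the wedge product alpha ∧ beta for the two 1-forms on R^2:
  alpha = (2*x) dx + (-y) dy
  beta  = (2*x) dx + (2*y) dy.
alpha ∧ beta = (6*x*y) dx ∧ dy

Distribute the wedge, using dx_i ∧ dx_j = -dx_j ∧ dx_i and dx_i ∧ dx_i = 0. For each pair (i, j) with i < j, the coefficient of dx_i ∧ dx_j in alpha ∧ beta is (alpha_i * beta_j - alpha_j * beta_i). Collecting: alpha ∧ beta = (6*x*y) dx ∧ dy.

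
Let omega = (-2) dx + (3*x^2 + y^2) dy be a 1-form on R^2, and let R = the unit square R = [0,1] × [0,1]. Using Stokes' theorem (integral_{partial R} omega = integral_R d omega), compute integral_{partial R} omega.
integral_(partial R) omega = 3

Stokes: integral_partial_R omega = integral_R d omega with d omega = (∂Q/∂x - ∂P/∂y) dx ∧ dy.
  ∂Q/∂x = 6*x
  ∂P/∂y = 0
  integrand = ∂Q/∂x - ∂P/∂y = 6*x.
Integrating over R: integral_0^1 integral_0^1 (6*x) dx dy = 3.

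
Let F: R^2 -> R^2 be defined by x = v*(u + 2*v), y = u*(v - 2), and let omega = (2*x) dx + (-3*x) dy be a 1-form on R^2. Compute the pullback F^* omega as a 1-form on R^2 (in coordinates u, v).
F^* omega = (v*(-u*v + 6*u - 2*v^2 + 12*v)) du + (v*(-u^2 + 6*u*v + 16*v^2)) dv

Using F^*(f dg) = (f ∘ F) d(g ∘ F), substitute each coordinate x_i by F_i(u, v) in f_i, and replace dx_i by d F_i = (∂F_i/∂u) du + (∂F_i/∂v) dv.
  For the x component: f_1(F) = 2*v*(u + 2*v); d F_1 = (v) du + (u + 4*v) dv
  For the y component: f_2(F) = 3*v*(-u - 2*v); d F_2 = (v - 2) du + (u) dv
Combining and collecting du, dv coefficients:
  coeff of du: v*(-u*v + 6*u - 2*v^2 + 12*v)
  coeff of dv: v*(-u^2 + 6*u*v + 16*v^2)
F^* omega = (v*(-u*v + 6*u - 2*v^2 + 12*v)) du + (v*(-u^2 + 6*u*v + 16*v^2)) dv.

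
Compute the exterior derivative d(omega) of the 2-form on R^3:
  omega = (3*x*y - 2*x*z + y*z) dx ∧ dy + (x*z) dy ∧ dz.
d(omega) = (-2*x + y + z) dx ∧ dy ∧ dz

For a 2-form omega = sum_{i<j} g_{ij} dx_i ∧ dx_j, the exterior derivative is
  d(omega) = sum_{i<j} d(g_{ij}) ∧ dx_i ∧ dx_j = sum_{i<j, k} (∂g_{ij}/∂x_k) dx_k ∧ dx_i ∧ dx_j.
Expand each term, using dx_k ∧ dx_i ∧ dx_j = sgn(permutation) dx_{(a)} ∧ dx_{(b)} ∧ dx_{(c)} with (a < b < c) sorted:
  d(3*x*y - 2*x*z + y*z) includes (∂/∂z)(3*x*y - 2*x*z + y*z) dz = (-2*x + y) dz, which multiplied by dx ∧ dy gives (-2*x + y) dx ∧ dy ∧ dz
  d(x*z) includes (∂/∂x)(x*z) dx = (z) dx, which multiplied by dy ∧ dz gives (z) dx ∧ dy ∧ dz
Collecting like 3-forms: d(omega) = (-2*x + y + z) dx ∧ dy ∧ dz.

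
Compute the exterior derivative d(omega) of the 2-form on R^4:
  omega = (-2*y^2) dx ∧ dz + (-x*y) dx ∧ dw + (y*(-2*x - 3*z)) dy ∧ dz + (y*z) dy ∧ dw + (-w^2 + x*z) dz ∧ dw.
d(omega) = (2*y) dx ∧ dy ∧ dz + (x) dx ∧ dy ∧ dw + (-y) dy ∧ dz ∧ dw + (z) dx ∧ dz ∧ dw

For a 2-form omega = sum_{i<j} g_{ij} dx_i ∧ dx_j, the exterior derivative is
  d(omega) = sum_{i<j} d(g_{ij}) ∧ dx_i ∧ dx_j = sum_{i<j, k} (∂g_{ij}/∂x_k) dx_k ∧ dx_i ∧ dx_j.
Expand each term, using dx_k ∧ dx_i ∧ dx_j = sgn(permutation) dx_{(a)} ∧ dx_{(b)} ∧ dx_{(c)} with (a < b < c) sorted:
  d(-2*y^2) includes (∂/∂y)(-2*y^2) dy = (-4*y) dy, which multiplied by dx ∧ dz gives (4*y) dx ∧ dy ∧ dz
  d(-x*y) includes (∂/∂y)(-x*y) dy = (-x) dy, which multiplied by dx ∧ dw gives (x) dx ∧ dy ∧ dw
  d(y*(-2*x - 3*z)) includes (∂/∂x)(y*(-2*x - 3*z)) dx = (-2*y) dx, which multiplied by dy ∧ dz gives (-2*y) dx ∧ dy ∧ dz
  d(y*z) includes (∂/∂z)(y*z) dz = (y) dz, which multiplied by dy ∧ dw gives (-y) dy ∧ dz ∧ dw
  d(-w^2 + x*z) includes (∂/∂x)(-w^2 + x*z) dx = (z) dx, which multiplied by dz ∧ dw gives (z) dx ∧ dz ∧ dw
Collecting like 3-forms: d(omega) = (2*y) dx ∧ dy ∧ dz + (x) dx ∧ dy ∧ dw + (-y) dy ∧ dz ∧ dw + (z) dx ∧ dz ∧ dw.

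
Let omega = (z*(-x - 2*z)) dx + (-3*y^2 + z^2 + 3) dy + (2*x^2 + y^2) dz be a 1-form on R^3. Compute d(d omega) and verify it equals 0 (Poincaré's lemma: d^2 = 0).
d(d omega) = 0

Step 1: d omega = sum_{i<j} (∂f_j/∂x_i - ∂f_i/∂x_j) dx_i ∧ dx_j:
  coeff of dx ∧ dy: 0
  coeff of dx ∧ dz: 5*x + 4*z
  coeff of dy ∧ dz: 2*y - 2*z
Step 2: Apply d again to each 2-form coefficient. The only possible 3-form in R^3 is dx ∧ dy ∧ dz, with coefficient
  ∂(coeff of dy∧dz)/∂x - ∂(coeff of dx∧dz)/∂y + ∂(coeff of dx∧dy)/∂z
  = ∂/∂x (2*y - 2*z) - ∂/∂y (5*x + 4*z) + ∂/∂z (0).
Each of these terms simplifies to sums of mixed partials that cancel in pairs. The result is 0 (by equality of mixed partials for smooth functions — Schwarz / Clairaut).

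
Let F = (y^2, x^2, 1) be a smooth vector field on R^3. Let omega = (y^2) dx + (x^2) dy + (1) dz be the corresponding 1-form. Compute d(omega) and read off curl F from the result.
d(omega) = (0) dy ∧ dz + (0) dz ∧ dx + (2*x - 2*y) dx ∧ dy; curl F = (0, 0, 2*x - 2*y)

d omega = sum_{i<j} (∂f_j/∂x_i - ∂f_i/∂x_j) dx_i ∧ dx_j. Under the identification (dy ∧ dz, dz ∧ dx, dx ∧ dy) ↔ (e_x, e_y, e_z), the coefficients are exactly the components of curl F. Compute:
  ∂R/∂y - ∂Q/∂z = (0) - (0) = 0
  ∂P/∂z - ∂R/∂x = (0) - (0) = 0
  ∂Q/∂x - ∂P/∂y = (2*x) - (2*y) = 2*x - 2*y.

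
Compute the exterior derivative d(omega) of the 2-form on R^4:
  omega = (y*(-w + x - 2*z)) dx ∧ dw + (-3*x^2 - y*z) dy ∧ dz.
d(omega) = (w - x + 2*z) dx ∧ dy ∧ dw + (2*y) dx ∧ dz ∧ dw + (-6*x) dx ∧ dy ∧ dz

For a 2-form omega = sum_{i<j} g_{ij} dx_i ∧ dx_j, the exterior derivative is
  d(omega) = sum_{i<j} d(g_{ij}) ∧ dx_i ∧ dx_j = sum_{i<j, k} (∂g_{ij}/∂x_k) dx_k ∧ dx_i ∧ dx_j.
Expand each term, using dx_k ∧ dx_i ∧ dx_j = sgn(permutation) dx_{(a)} ∧ dx_{(b)} ∧ dx_{(c)} with (a < b < c) sorted:
  d(y*(-w + x - 2*z)) includes (∂/∂y)(y*(-w + x - 2*z)) dy = (-w + x - 2*z) dy, which multiplied by dx ∧ dw gives (w - x + 2*z) dx ∧ dy ∧ dw
  d(y*(-w + x - 2*z)) includes (∂/∂z)(y*(-w + x - 2*z)) dz = (-2*y) dz, which multiplied by dx ∧ dw gives (2*y) dx ∧ dz ∧ dw
  d(-3*x^2 - y*z) includes (∂/∂x)(-3*x^2 - y*z) dx = (-6*x) dx, which multiplied by dy ∧ dz gives (-6*x) dx ∧ dy ∧ dz
Collecting like 3-forms: d(omega) = (w - x + 2*z) dx ∧ dy ∧ dw + (2*y) dx ∧ dz ∧ dw + (-6*x) dx ∧ dy ∧ dz.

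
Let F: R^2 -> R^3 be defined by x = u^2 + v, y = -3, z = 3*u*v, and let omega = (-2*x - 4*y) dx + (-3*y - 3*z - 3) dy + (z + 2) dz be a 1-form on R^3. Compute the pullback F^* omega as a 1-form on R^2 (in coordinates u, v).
F^* omega = (-4*u^3 + 9*u*v^2 - 4*u*v + 24*u + 6*v) du + (9*u^2*v - 2*u^2 + 6*u - 2*v + 12) dv

Using F^*(f dg) = (f ∘ F) d(g ∘ F), substitute each coordinate x_i by F_i(u, v) in f_i, and replace dx_i by d F_i = (∂F_i/∂u) du + (∂F_i/∂v) dv.
  For the x component: f_1(F) = -2*u^2 - 2*v + 12; d F_1 = (2*u) du + (1) dv
  For the y component: f_2(F) = -9*u*v + 6; d F_2 = (0) du + (0) dv
  For the z component: f_3(F) = 3*u*v + 2; d F_3 = (3*v) du + (3*u) dv
Combining and collecting du, dv coefficients:
  coeff of du: -4*u^3 + 9*u*v^2 - 4*u*v + 24*u + 6*v
  coeff of dv: 9*u^2*v - 2*u^2 + 6*u - 2*v + 12
F^* omega = (-4*u^3 + 9*u*v^2 - 4*u*v + 24*u + 6*v) du + (9*u^2*v - 2*u^2 + 6*u - 2*v + 12) dv.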